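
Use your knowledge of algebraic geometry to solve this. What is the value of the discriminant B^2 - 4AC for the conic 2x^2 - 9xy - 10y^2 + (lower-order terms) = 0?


The discriminant of a conic Ax^2 + Bxy + Cy^2 + ... = 0 is B^2 - 4AC.
B^2 = (-9)^2 = 81
4AC = 4*2*(-10) = -80
Discriminant = 81 + 80 = 161

161


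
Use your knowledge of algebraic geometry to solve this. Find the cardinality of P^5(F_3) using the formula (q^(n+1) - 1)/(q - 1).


P^5(F_3) has (q^(n+1) - 1)/(q - 1) points.
= 3^5 + 3^4 + 3^3 + 3^2 + 3^1 + 3^0
= 243 + 81 + 27 + 9 + 3 + 1
= 364

364


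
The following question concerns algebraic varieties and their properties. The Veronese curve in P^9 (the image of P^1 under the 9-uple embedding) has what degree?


The rational normal curve in P^9 is the image of P^1 under the 9-uple Veronese.
A general hyperplane in P^9 pulls back to a degree-9 form on P^1, which has 9 zeros,
so the curve meets a general hyperplane in 9 points. Degree = 9.

9


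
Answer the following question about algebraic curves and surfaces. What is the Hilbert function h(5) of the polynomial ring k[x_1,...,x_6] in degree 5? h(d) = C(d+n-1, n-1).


The Hilbert function for the polynomial ring in 6 variables is:
h(d) = C(d+n-1, n-1)
h(5) = C(5+6-1, 6-1) = C(10, 5)
= 10! / (5! * 5!)
= 252

252


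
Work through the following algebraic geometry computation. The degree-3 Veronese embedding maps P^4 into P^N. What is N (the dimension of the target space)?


The Veronese embedding v_d: P^n -> P^N maps each point to all
degree-d monomials in n+1 homogeneous coordinates.
N = C(n+d, d) - 1
N = C(4+3, 3) - 1
N = C(7, 3) - 1
C(7, 3) = 35
N = 35 - 1 = 34

34


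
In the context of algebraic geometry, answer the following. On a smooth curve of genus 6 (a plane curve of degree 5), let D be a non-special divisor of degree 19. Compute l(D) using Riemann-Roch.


First, compute the genus of a smooth plane curve of degree 5:
g = (d-1)(d-2)/2 = (5-1)(5-2)/2 = 6
For a non-special divisor D (i.e., h^1(D) = 0), Riemann-Roch gives:
l(D) = deg(D) - g + 1
Since deg(D) = 19 >= 2g - 1 = 11, D is non-special.
l(D) = 19 - 6 + 1 = 14

14


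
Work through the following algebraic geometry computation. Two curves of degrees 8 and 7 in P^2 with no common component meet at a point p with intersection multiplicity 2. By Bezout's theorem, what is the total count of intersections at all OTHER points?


By Bezout's theorem, the total intersection number is d1 * d2.
Total = 8 * 7 = 56
Intersection multiplicity at p = 2
Remaining intersections = 56 - 2 = 54

54


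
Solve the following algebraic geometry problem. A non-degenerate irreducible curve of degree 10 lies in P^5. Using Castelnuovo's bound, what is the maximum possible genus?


Castelnuovo's bound: write d - 1 = m(r-1) + epsilon with 0 <= epsilon < r-1.
d - 1 = 10 - 1 = 9
r - 1 = 5 - 1 = 4
9 = 2*4 + 1, so m = 2, epsilon = 1
pi(d, r) = m(m-1)(r-1)/2 + m*epsilon
= 2*1*4/2 + 2*1
= 8/2 + 2
= 4 + 2 = 6

6


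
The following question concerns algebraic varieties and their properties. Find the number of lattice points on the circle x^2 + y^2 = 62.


Systematically check integer values of x where x^2 <= 62.
For each valid x, check if 62 - x^2 is a perfect square.
Total integer solutions found: 0

0


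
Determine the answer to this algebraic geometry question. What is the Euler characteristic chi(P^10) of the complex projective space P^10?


The complex projective space P^10 has one cell in each even real dimension 0, 2, ..., 20.
The cohomology groups are H^{2k}(P^10) = Z for k = 0,...,10, and 0 otherwise.
Euler characteristic = sum of Betti numbers = 1 per even-dimensional cohomology group.
chi(P^10) = 10 + 1 = 11

11


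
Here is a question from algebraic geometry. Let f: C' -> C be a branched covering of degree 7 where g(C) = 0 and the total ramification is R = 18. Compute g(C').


Riemann-Hurwitz formula: 2g' - 2 = d(2g - 2) + R
Given: d = 7, g = 0, R = 18
2g' - 2 = 7*(2*0 - 2) + 18
2g' - 2 = 7*(-2) + 18
2g' - 2 = -14 + 18 = 4
2g' = 6
g' = 3

3


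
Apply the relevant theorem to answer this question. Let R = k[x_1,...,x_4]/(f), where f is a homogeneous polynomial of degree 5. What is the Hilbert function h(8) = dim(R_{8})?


For R = k[x_1,...,x_n]/(f) with f homogeneous of degree e:
The Hilbert series is (1 - t^e)/(1 - t)^n.
So h(d) = C(d+n-1, n-1) - C(d-e+n-1, n-1) for d >= e.
With n=4, e=5, d=8:
C(8+4-1, 4-1) = C(11, 3) = 165
C(8-5+4-1, 4-1) = C(6, 3) = 20
h(8) = 165 - 20 = 145

145


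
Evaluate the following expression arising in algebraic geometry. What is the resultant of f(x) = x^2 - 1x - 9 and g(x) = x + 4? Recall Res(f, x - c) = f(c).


For Res(f, x - c), we evaluate f at x = c.
f(-4) = (-4)^2 - 1*(-4) - 9
= 16 + 4 - 9
= 20 - 9 = 11
Res(f, g) = 11

11


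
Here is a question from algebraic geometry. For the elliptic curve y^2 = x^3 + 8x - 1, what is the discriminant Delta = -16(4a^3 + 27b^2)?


Compute each component:
4a^3 = 4*8^3 = 4*512 = 2048
27b^2 = 27*(-1)^2 = 27*1 = 27
4a^3 + 27b^2 = 2048 + 27 = 2075
Delta = -16*2075 = -33200

-33200


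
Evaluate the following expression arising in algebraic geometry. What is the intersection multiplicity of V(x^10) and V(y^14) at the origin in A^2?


The intersection multiplicity of V(x^a) and V(y^b) at the origin is:
I(O; V(x^10), V(y^14)) = dim_k(k[x,y]/(x^10, y^14))
A basis for k[x,y]/(x^10, y^14) is the set of monomials x^i * y^j
where 0 <= i < 10 and 0 <= j < 14.
The number of such monomials is 10 * 14 = 140

140


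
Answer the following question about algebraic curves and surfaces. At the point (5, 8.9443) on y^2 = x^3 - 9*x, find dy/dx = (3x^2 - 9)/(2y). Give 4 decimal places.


Using implicit differentiation of y^2 = x^3 - 9*x:
2y * dy/dx = 3x^2 - 9
dy/dx = (3x^2 - 9)/(2y)
Numerator: 3*5^2 - 9 = 66
Denominator: 2*8.9443 = 17.8886
dy/dx = 66/17.8886 = 3.6895

3.6895


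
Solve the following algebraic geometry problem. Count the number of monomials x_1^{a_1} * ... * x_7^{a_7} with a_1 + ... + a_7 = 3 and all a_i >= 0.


The number of degree-3 monomials in 7 variables is C(d+n-1, n-1).
= C(3+7-1, 7-1) = C(9, 6)
= 84

84


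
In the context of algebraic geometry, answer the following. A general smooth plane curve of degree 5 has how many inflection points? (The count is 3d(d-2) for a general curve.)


For a general smooth plane curve C of degree d, the inflection points are
the intersection of C with its Hessian curve, which has degree 3(d-2).
By Bezout, the total intersection number is d * 3(d-2) = 5 * 9 = 45.
For a general curve every flex is ordinary, so each contributes
multiplicity 1 to C·Hess(C), and the number of distinct inflection
points is 3d(d-2).
Inflection points = 3*5*(5-2) = 3*5*3 = 45

45


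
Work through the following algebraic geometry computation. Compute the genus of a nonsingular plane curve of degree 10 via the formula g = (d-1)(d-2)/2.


Using the genus formula for smooth plane curves:
g = (d-1)(d-2)/2
g = (10-1)(10-2)/2
g = 9*8/2
g = 72/2 = 36

36


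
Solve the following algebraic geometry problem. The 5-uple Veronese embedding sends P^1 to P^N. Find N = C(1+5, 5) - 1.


The Veronese embedding v_d: P^n -> P^N maps each point to all
degree-d monomials in n+1 homogeneous coordinates.
N = C(n+d, d) - 1
N = C(1+5, 5) - 1
N = C(6, 5) - 1
C(6, 5) = 6
N = 6 - 1 = 5

5


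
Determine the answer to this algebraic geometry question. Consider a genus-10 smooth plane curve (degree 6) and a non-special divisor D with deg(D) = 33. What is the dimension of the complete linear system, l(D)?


First, compute the genus of a smooth plane curve of degree 6:
g = (d-1)(d-2)/2 = (6-1)(6-2)/2 = 10
For a non-special divisor D (i.e., h^1(D) = 0), Riemann-Roch gives:
l(D) = deg(D) - g + 1
Since deg(D) = 33 >= 2g - 1 = 19, D is non-special.
l(D) = 33 - 10 + 1 = 24

24


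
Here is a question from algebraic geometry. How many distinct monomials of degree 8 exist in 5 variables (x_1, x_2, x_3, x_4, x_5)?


The number of degree-8 monomials in 5 variables is C(d+n-1, n-1).
= C(8+5-1, 5-1) = C(12, 4)
= 495

495


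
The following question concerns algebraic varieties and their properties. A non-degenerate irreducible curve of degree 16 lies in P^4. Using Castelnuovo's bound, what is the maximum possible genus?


Castelnuovo's bound: write d - 1 = m(r-1) + epsilon with 0 <= epsilon < r-1.
d - 1 = 16 - 1 = 15
r - 1 = 4 - 1 = 3
15 = 5*3 + 0, so m = 5, epsilon = 0
pi(d, r) = m(m-1)(r-1)/2 + m*epsilon
= 5*4*3/2 + 5*0
= 60/2 + 0
= 30 + 0 = 30

30


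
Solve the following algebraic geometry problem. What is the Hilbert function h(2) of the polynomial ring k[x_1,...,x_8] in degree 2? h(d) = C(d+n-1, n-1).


The Hilbert function for the polynomial ring in 8 variables is:
h(d) = C(d+n-1, n-1)
h(2) = C(2+8-1, 8-1) = C(9, 7)
= 9! / (7! * 2!)
= 36

36


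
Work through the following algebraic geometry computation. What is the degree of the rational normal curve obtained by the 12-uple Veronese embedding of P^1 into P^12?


The rational normal curve in P^12 is the image of P^1 under the 12-uple Veronese.
A general hyperplane in P^12 pulls back to a degree-12 form on P^1, which has 12 zeros,
so the curve meets a general hyperplane in 12 points. Degree = 12.

12


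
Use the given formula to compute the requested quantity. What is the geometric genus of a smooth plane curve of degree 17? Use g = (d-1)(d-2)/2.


Using the genus formula for smooth plane curves:
g = (d-1)(d-2)/2
g = (17-1)(17-2)/2
g = 16*15/2
g = 240/2 = 120

120


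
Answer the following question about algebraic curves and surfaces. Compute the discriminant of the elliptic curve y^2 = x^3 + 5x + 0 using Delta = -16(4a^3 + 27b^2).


Compute each component:
4a^3 = 4*5^3 = 4*125 = 500
27b^2 = 27*0^2 = 27*0 = 0
4a^3 + 27b^2 = 500 + 0 = 500
Delta = -16*500 = -8000

-8000


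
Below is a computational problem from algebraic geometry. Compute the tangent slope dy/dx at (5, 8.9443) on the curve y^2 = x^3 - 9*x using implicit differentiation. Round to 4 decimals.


Using implicit differentiation of y^2 = x^3 - 9*x:
2y * dy/dx = 3x^2 - 9
dy/dx = (3x^2 - 9)/(2y)
Numerator: 3*5^2 - 9 = 66
Denominator: 2*8.9443 = 17.8886
dy/dx = 66/17.8886 = 3.6895

3.6895


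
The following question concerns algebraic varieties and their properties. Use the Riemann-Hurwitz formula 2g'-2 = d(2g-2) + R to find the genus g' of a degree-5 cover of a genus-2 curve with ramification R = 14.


Riemann-Hurwitz formula: 2g' - 2 = d(2g - 2) + R
Given: d = 5, g = 2, R = 14
2g' - 2 = 5*(2*2 - 2) + 14
2g' - 2 = 5*2 + 14
2g' - 2 = 10 + 14 = 24
2g' = 26
g' = 13

13


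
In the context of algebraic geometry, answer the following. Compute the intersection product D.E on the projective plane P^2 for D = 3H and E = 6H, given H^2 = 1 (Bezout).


Using bilinearity of the intersection pairing on the projective plane P^2:
(aH).(bH) = ab * (H.H)
We have H^2 = 1 (Bezout).
D.E = (3H).(6H) = 3*6*1
= 18*1
= 18

18


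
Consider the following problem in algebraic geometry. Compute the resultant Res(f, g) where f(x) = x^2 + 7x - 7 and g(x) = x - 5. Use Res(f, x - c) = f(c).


For Res(f, x - c), we evaluate f at x = c.
f(5) = 5^2 + 7*5 - 7
= 25 + 35 - 7
= 60 - 7 = 53
Res(f, g) = 53

53


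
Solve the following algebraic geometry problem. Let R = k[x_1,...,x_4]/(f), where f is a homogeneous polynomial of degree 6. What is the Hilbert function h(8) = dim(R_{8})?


For R = k[x_1,...,x_n]/(f) with f homogeneous of degree e:
The Hilbert series is (1 - t^e)/(1 - t)^n.
So h(d) = C(d+n-1, n-1) - C(d-e+n-1, n-1) for d >= e.
With n=4, e=6, d=8:
C(8+4-1, 4-1) = C(11, 3) = 165
C(8-6+4-1, 4-1) = C(5, 3) = 10
h(8) = 165 - 10 = 155

155


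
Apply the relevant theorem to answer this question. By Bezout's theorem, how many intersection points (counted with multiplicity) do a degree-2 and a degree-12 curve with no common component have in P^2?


Bezout's theorem states the intersection count equals the product of degrees.
Intersection count = 2 * 12 = 24

24


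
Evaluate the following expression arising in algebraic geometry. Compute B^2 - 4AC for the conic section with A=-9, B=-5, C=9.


The discriminant of a conic Ax^2 + Bxy + Cy^2 + ... = 0 is B^2 - 4AC.
B^2 = (-5)^2 = 25
4AC = 4*(-9)*9 = -324
Discriminant = 25 + 324 = 349

349


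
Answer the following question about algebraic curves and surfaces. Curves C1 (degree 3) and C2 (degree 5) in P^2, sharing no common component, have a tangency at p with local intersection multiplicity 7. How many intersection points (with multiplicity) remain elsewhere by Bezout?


By Bezout's theorem, the total intersection number is d1 * d2.
Total = 3 * 5 = 15
Intersection multiplicity at p = 7
Remaining intersections = 15 - 7 = 8

8


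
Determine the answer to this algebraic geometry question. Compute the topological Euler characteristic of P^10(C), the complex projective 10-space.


The complex projective space P^10 has one cell in each even real dimension 0, 2, ..., 20.
The cohomology groups are H^{2k}(P^10) = Z for k = 0,...,10, and 0 otherwise.
Euler characteristic = sum of Betti numbers = 1 per even-dimensional cohomology group.
chi(P^10) = 10 + 1 = 11

11


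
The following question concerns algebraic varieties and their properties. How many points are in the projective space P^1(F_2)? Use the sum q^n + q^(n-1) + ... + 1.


P^1(F_2) has (q^(n+1) - 1)/(q - 1) points.
= 2^1 + 2^0
= 2 + 1
= 3

3


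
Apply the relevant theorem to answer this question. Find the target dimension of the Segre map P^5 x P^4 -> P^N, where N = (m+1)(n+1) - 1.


The Segre embedding maps P^m x P^n into P^N via
all products of coordinates from each factor.
N = (m+1)(n+1) - 1
N = (5+1)(4+1) - 1
N = 6*5 - 1
N = 30 - 1 = 29

29


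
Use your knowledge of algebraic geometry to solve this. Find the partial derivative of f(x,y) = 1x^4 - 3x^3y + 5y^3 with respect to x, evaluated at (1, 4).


df/dx = 4*1*x^3 + 3*(-3)*x^2*y
At (1,4): 4*1*1^3 + 3*(-3)*1^2*4
= 4 - 36
= -32

-32


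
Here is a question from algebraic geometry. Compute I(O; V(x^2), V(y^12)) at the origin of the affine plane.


The intersection multiplicity of V(x^a) and V(y^b) at the origin is:
I(O; V(x^2), V(y^12)) = dim_k(k[x,y]/(x^2, y^12))
A basis for k[x,y]/(x^2, y^12) is the set of monomials x^i * y^j
where 0 <= i < 2 and 0 <= j < 12.
The number of such monomials is 2 * 12 = 24

24


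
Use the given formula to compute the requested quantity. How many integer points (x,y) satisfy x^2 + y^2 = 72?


Systematically check integer values of x where x^2 <= 72.
For each valid x, check if 72 - x^2 is a perfect square.
x=6: 72 - 36 = 36, sqrt = 6 (valid)
Total integer solutions found: 4

4


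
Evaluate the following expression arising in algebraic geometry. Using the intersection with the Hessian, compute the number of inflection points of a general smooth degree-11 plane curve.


For a general smooth plane curve C of degree d, the inflection points are
the intersection of C with its Hessian curve, which has degree 3(d-2).
By Bezout, the total intersection number is d * 3(d-2) = 11 * 27 = 297.
For a general curve every flex is ordinary, so each contributes
multiplicity 1 to C·Hess(C), and the number of distinct inflection
points is 3d(d-2).
Inflection points = 3*11*(11-2) = 3*11*9 = 297

297


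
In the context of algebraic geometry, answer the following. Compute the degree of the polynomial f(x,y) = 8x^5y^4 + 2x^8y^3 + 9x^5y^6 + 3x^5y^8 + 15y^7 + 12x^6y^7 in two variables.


Examine each term for its total degree (sum of exponents).
  Term '8x^5y^4' has total degree 5+4 = 9.
  Term '2x^8y^3' has total degree 8+3 = 11.
  Term '9x^5y^6' has total degree 5+6 = 11.
  Term '3x^5y^8' has total degree 5+8 = 13.
  Term '15y^7' has total degree 0+7 = 7.
  Term '12x^6y^7' has total degree 6+7 = 13.
The maximum total degree among all terms is 13.

13


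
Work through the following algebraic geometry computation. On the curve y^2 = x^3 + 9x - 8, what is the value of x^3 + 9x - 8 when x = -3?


Compute x^3 + 9x - 8 at x = -3:
x^3 = (-3)^3 = -27
9*x = 9*(-3) = -27
Sum: -27 - 27 - 8 = -62

-62


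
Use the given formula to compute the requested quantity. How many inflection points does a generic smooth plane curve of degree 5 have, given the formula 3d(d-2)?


For a general smooth plane curve C of degree d, the inflection points are
the intersection of C with its Hessian curve, which has degree 3(d-2).
By Bezout, the total intersection number is d * 3(d-2) = 5 * 9 = 45.
For a general curve every flex is ordinary, so each contributes
multiplicity 1 to C·Hess(C), and the number of distinct inflection
points is 3d(d-2).
Inflection points = 3*5*(5-2) = 3*5*3 = 45

45


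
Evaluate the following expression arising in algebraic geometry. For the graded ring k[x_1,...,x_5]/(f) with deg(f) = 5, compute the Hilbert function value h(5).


For R = k[x_1,...,x_n]/(f) with f homogeneous of degree e:
The Hilbert series is (1 - t^e)/(1 - t)^n.
So h(d) = C(d+n-1, n-1) - C(d-e+n-1, n-1) for d >= e.
With n=5, e=5, d=5:
C(5+5-1, 5-1) = C(9, 4) = 126
C(5-5+5-1, 5-1) = C(4, 4) = 1
h(5) = 126 - 1 = 125

125


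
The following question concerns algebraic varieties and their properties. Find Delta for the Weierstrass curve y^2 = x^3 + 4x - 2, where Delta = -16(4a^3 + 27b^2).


Compute each component:
4a^3 = 4*4^3 = 4*64 = 256
27b^2 = 27*(-2)^2 = 27*4 = 108
4a^3 + 27b^2 = 256 + 108 = 364
Delta = -16*364 = -5824

-5824


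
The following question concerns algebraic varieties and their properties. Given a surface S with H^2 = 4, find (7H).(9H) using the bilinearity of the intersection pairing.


Using bilinearity of the intersection pairing on a surface S:
(aH).(bH) = ab * (H.H)
We have H^2 = 4.
D.E = (7H).(9H) = 7*9*4
= 63*4
= 252

252


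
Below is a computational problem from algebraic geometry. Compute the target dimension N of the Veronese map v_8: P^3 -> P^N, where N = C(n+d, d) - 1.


The Veronese embedding v_d: P^n -> P^N maps each point to all
degree-d monomials in n+1 homogeneous coordinates.
N = C(n+d, d) - 1
N = C(3+8, 8) - 1
N = C(11, 8) - 1
C(11, 8) = 165
N = 165 - 1 = 164

164


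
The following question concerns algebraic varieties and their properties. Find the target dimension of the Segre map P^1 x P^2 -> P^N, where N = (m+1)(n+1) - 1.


The Segre embedding maps P^m x P^n into P^N via
all products of coordinates from each factor.
N = (m+1)(n+1) - 1
N = (1+1)(2+1) - 1
N = 2*3 - 1
N = 6 - 1 = 5

5


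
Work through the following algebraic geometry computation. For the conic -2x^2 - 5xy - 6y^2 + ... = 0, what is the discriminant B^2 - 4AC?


The discriminant of a conic Ax^2 + Bxy + Cy^2 + ... = 0 is B^2 - 4AC.
B^2 = (-5)^2 = 25
4AC = 4*(-2)*(-6) = 48
Discriminant = 25 - 48 = -23

-23


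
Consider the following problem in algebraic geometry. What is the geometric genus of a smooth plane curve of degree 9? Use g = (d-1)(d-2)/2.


Using the genus formula for smooth plane curves:
g = (d-1)(d-2)/2
g = (9-1)(9-2)/2
g = 8*7/2
g = 56/2 = 28

28


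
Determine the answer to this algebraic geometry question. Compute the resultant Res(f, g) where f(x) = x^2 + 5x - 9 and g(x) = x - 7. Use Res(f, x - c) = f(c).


For Res(f, x - c), we evaluate f at x = c.
f(7) = 7^2 + 5*7 - 9
= 49 + 35 - 9
= 84 - 9 = 75
Res(f, g) = 75

75


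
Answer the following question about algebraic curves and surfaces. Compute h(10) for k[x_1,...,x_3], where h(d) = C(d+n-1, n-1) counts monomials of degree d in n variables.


The Hilbert function for the polynomial ring in 3 variables is:
h(d) = C(d+n-1, n-1)
h(10) = C(10+3-1, 3-1) = C(12, 2)
= 12! / (2! * 10!)
= 66

66


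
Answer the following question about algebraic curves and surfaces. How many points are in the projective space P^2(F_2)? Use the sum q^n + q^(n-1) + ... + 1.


P^2(F_2) has (q^(n+1) - 1)/(q - 1) points.
= 2^2 + 2^1 + 2^0
= 4 + 2 + 1
= 7

7


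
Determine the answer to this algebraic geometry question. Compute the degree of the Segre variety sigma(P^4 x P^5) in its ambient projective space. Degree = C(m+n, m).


The degree of the Segre variety P^4 x P^5 is C(m+n, m).
= C(9, 4)
= 126

126


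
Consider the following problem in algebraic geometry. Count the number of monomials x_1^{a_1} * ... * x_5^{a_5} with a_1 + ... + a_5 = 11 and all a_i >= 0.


The number of degree-11 monomials in 5 variables is C(d+n-1, n-1).
= C(11+5-1, 5-1) = C(15, 4)
= 1365

1365


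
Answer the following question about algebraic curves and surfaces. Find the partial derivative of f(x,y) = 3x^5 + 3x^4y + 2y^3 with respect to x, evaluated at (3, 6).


df/dx = 5*3*x^4 + 4*3*x^3*y
At (3,6): 5*3*3^4 + 4*3*3^3*6
= 1215 + 1944
= 3159

3159


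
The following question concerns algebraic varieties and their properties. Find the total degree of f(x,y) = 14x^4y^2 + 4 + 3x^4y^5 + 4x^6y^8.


Examine each term for its total degree (sum of exponents).
  Term '14x^4y^2' has total degree 4+2 = 6.
  Term '4' has total degree 0+0 = 0.
  Term '3x^4y^5' has total degree 4+5 = 9.
  Term '4x^6y^8' has total degree 6+8 = 14.
The maximum total degree among all terms is 14.

14


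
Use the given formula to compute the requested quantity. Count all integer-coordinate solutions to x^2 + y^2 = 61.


Systematically check integer values of x where x^2 <= 61.
For each valid x, check if 61 - x^2 is a perfect square.
x=5: 61 - 25 = 36, sqrt = 6 (valid)
x=6: 61 - 36 = 25, sqrt = 5 (valid)
Total integer solutions found: 8

8


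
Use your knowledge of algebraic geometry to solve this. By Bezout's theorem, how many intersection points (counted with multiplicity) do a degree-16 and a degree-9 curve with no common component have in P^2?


Bezout's theorem states the intersection count equals the product of degrees.
Intersection count = 16 * 9 = 144

144


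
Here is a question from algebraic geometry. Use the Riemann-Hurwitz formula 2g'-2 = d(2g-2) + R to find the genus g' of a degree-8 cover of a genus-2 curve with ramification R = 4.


Riemann-Hurwitz formula: 2g' - 2 = d(2g - 2) + R
Given: d = 8, g = 2, R = 4
2g' - 2 = 8*(2*2 - 2) + 4
2g' - 2 = 8*2 + 4
2g' - 2 = 16 + 4 = 20
2g' = 22
g' = 11

11


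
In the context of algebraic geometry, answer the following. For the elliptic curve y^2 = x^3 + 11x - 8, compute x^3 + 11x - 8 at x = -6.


Compute x^3 + 11x - 8 at x = -6:
x^3 = (-6)^3 = -216
11*x = 11*(-6) = -66
Sum: -216 - 66 - 8 = -290

-290


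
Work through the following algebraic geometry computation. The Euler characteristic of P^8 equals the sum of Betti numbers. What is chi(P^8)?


The complex projective space P^8 has one cell in each even real dimension 0, 2, ..., 16.
The cohomology groups are H^{2k}(P^8) = Z for k = 0,...,8, and 0 otherwise.
Euler characteristic = sum of Betti numbers = 1 per even-dimensional cohomology group.
chi(P^8) = 8 + 1 = 9

9


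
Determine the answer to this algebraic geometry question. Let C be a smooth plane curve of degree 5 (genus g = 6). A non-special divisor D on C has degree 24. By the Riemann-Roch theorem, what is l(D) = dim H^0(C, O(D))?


First, compute the genus of a smooth plane curve of degree 5:
g = (d-1)(d-2)/2 = (5-1)(5-2)/2 = 6
For a non-special divisor D (i.e., h^1(D) = 0), Riemann-Roch gives:
l(D) = deg(D) - g + 1
Since deg(D) = 24 >= 2g - 1 = 11, D is non-special.
l(D) = 24 - 6 + 1 = 19

19


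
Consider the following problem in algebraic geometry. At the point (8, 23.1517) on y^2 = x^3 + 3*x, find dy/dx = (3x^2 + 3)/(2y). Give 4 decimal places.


Using implicit differentiation of y^2 = x^3 + 3*x:
2y * dy/dx = 3x^2 + 3
dy/dx = (3x^2 + 3)/(2y)
Numerator: 3*8^2 + 3 = 195
Denominator: 2*23.1517 = 46.3034
dy/dx = 195/46.3034 = 4.2114

4.2114


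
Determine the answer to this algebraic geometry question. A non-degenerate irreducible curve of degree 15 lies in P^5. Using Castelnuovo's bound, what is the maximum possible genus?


Castelnuovo's bound: write d - 1 = m(r-1) + epsilon with 0 <= epsilon < r-1.
d - 1 = 15 - 1 = 14
r - 1 = 5 - 1 = 4
14 = 3*4 + 2, so m = 3, epsilon = 2
pi(d, r) = m(m-1)(r-1)/2 + m*epsilon
= 3*2*4/2 + 3*2
= 24/2 + 6
= 12 + 6 = 18

18


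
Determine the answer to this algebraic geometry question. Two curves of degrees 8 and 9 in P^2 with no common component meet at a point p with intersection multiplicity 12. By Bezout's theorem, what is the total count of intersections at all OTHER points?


By Bezout's theorem, the total intersection number is d1 * d2.
Total = 8 * 9 = 72
Intersection multiplicity at p = 12
Remaining intersections = 72 - 12 = 60

60


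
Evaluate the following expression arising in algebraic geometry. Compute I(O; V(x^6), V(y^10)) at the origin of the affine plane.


The intersection multiplicity of V(x^a) and V(y^b) at the origin is:
I(O; V(x^6), V(y^10)) = dim_k(k[x,y]/(x^6, y^10))
A basis for k[x,y]/(x^6, y^10) is the set of monomials x^i * y^j
where 0 <= i < 6 and 0 <= j < 10.
The number of such monomials is 6 * 10 = 60

60


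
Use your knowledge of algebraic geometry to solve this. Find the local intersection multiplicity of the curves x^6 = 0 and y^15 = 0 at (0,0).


The intersection multiplicity of V(x^a) and V(y^b) at the origin is:
I(O; V(x^6), V(y^15)) = dim_k(k[x,y]/(x^6, y^15))
A basis for k[x,y]/(x^6, y^15) is the set of monomials x^i * y^j
where 0 <= i < 6 and 0 <= j < 15.
The number of such monomials is 6 * 15 = 90

90


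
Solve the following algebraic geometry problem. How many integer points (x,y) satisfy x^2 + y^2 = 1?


Systematically check integer values of x where x^2 <= 1.
For each valid x, check if 1 - x^2 is a perfect square.
x=0: 1 - 0 = 1, sqrt = 1 (valid)
x=1: 1 - 1 = 0, sqrt = 0 (valid)
Total integer solutions found: 4

4


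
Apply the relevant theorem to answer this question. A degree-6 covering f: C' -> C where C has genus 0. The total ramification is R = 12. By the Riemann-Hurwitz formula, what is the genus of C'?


Riemann-Hurwitz formula: 2g' - 2 = d(2g - 2) + R
Given: d = 6, g = 0, R = 12
2g' - 2 = 6*(2*0 - 2) + 12
2g' - 2 = 6*(-2) + 12
2g' - 2 = -12 + 12 = 0
2g' = 2
g' = 1

1


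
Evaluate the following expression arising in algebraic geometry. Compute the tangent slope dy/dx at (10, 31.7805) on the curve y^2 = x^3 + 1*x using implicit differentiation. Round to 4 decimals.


Using implicit differentiation of y^2 = x^3 + 1*x:
2y * dy/dx = 3x^2 + 1
dy/dx = (3x^2 + 1)/(2y)
Numerator: 3*10^2 + 1 = 301
Denominator: 2*31.7805 = 63.561
dy/dx = 301/63.561 = 4.7356

4.7356


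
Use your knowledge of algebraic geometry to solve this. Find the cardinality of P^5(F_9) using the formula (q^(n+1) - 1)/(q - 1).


P^5(F_9) has (q^(n+1) - 1)/(q - 1) points.
= 9^5 + 9^4 + 9^3 + 9^2 + 9^1 + 9^0
= 59049 + 6561 + 729 + 81 + 9 + 1
= 66430

66430


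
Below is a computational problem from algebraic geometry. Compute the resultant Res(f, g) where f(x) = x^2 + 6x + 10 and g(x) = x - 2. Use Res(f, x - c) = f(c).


For Res(f, x - c), we evaluate f at x = c.
f(2) = 2^2 + 6*2 + 10
= 4 + 12 + 10
= 16 + 10 = 26
Res(f, g) = 26

26


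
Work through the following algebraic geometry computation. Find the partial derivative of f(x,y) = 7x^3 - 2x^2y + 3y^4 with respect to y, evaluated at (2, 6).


df/dy = (-2)*x^2 + 4*3*y^3
At (2,6): (-2)*2^2 + 4*3*6^3
= -8 + 2592
= 2584

2584


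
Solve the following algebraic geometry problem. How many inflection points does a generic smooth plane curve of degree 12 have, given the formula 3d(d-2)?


For a general smooth plane curve C of degree d, the inflection points are
the intersection of C with its Hessian curve, which has degree 3(d-2).
By Bezout, the total intersection number is d * 3(d-2) = 12 * 30 = 360.
For a general curve every flex is ordinary, so each contributes
multiplicity 1 to C·Hess(C), and the number of distinct inflection
points is 3d(d-2).
Inflection points = 3*12*(12-2) = 3*12*10 = 360

360


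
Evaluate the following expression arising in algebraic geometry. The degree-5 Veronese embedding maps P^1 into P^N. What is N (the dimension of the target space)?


The Veronese embedding v_d: P^n -> P^N maps each point to all
degree-d monomials in n+1 homogeneous coordinates.
N = C(n+d, d) - 1
N = C(1+5, 5) - 1
N = C(6, 5) - 1
C(6, 5) = 6
N = 6 - 1 = 5

5


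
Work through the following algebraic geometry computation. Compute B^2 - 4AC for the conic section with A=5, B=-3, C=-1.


The discriminant of a conic Ax^2 + Bxy + Cy^2 + ... = 0 is B^2 - 4AC.
B^2 = (-3)^2 = 9
4AC = 4*5*(-1) = -20
Discriminant = 9 + 20 = 29

29


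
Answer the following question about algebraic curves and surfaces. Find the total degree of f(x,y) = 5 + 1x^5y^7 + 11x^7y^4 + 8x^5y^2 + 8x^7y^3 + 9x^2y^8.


Examine each term for its total degree (sum of exponents).
  Term '5' has total degree 0+0 = 0.
  Term '1x^5y^7' has total degree 5+7 = 12.
  Term '11x^7y^4' has total degree 7+4 = 11.
  Term '8x^5y^2' has total degree 5+2 = 7.
  Term '8x^7y^3' has total degree 7+3 = 10.
  Term '9x^2y^8' has total degree 2+8 = 10.
The maximum total degree among all terms is 12.

12


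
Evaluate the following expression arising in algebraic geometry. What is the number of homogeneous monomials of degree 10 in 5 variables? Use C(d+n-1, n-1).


The number of degree-10 monomials in 5 variables is C(d+n-1, n-1).
= C(10+5-1, 5-1) = C(14, 4)
= 1001

1001


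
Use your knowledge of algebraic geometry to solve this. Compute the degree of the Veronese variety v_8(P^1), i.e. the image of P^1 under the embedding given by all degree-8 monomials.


The Veronese variety v_8(P^1) has degree d^r.
d^r = 8^1 = 8

8


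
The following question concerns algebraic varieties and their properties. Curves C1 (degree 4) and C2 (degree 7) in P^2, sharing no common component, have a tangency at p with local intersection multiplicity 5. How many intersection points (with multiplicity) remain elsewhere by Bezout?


By Bezout's theorem, the total intersection number is d1 * d2.
Total = 4 * 7 = 28
Intersection multiplicity at p = 5
Remaining intersections = 28 - 5 = 23

23


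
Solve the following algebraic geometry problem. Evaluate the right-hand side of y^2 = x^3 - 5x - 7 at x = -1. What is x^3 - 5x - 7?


Compute x^3 - 5x - 7 at x = -1:
x^3 = (-1)^3 = -1
(-5)*x = (-5)*(-1) = 5
Sum: -1 + 5 - 7 = -3

-3


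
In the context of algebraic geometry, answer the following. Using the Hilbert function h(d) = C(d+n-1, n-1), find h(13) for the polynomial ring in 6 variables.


The Hilbert function for the polynomial ring in 6 variables is:
h(d) = C(d+n-1, n-1)
h(13) = C(13+6-1, 6-1) = C(18, 5)
= 18! / (5! * 13!)
= 8568

8568


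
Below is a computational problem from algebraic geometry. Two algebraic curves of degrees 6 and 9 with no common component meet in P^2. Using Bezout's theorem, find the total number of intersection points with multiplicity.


Bezout's theorem states the intersection count equals the product of degrees.
Intersection count = 6 * 9 = 54

54


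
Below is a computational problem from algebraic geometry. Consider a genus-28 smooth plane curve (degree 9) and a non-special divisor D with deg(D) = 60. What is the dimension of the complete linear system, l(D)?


First, compute the genus of a smooth plane curve of degree 9:
g = (d-1)(d-2)/2 = (9-1)(9-2)/2 = 28
For a non-special divisor D (i.e., h^1(D) = 0), Riemann-Roch gives:
l(D) = deg(D) - g + 1
Since deg(D) = 60 >= 2g - 1 = 55, D is non-special.
l(D) = 60 - 28 + 1 = 33

33


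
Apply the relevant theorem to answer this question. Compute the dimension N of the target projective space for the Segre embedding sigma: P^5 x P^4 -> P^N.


The Segre embedding maps P^m x P^n into P^N via
all products of coordinates from each factor.
N = (m+1)(n+1) - 1
N = (5+1)(4+1) - 1
N = 6*5 - 1
N = 30 - 1 = 29

29


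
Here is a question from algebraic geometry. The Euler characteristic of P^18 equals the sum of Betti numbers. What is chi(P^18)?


The complex projective space P^18 has one cell in each even real dimension 0, 2, ..., 36.
The cohomology groups are H^{2k}(P^18) = Z for k = 0,...,18, and 0 otherwise.
Euler characteristic = sum of Betti numbers = 1 per even-dimensional cohomology group.
chi(P^18) = 18 + 1 = 19

19


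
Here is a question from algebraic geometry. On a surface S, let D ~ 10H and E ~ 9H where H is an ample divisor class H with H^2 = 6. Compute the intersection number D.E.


Using bilinearity of the intersection pairing on a surface S:
(aH).(bH) = ab * (H.H)
We have H^2 = 6.
D.E = (10H).(9H) = 10*9*6
= 90*6
= 540

540


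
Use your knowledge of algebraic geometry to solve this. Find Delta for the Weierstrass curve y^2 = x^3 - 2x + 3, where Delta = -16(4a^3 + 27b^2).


Compute each component:
4a^3 = 4*(-2)^3 = 4*(-8) = -32
27b^2 = 27*3^2 = 27*9 = 243
4a^3 + 27b^2 = -32 + 243 = 211
Delta = -16*211 = -3376

-3376


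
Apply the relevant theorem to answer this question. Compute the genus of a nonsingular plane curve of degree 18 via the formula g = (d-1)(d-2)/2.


Using the genus formula for smooth plane curves:
g = (d-1)(d-2)/2
g = (18-1)(18-2)/2
g = 17*16/2
g = 272/2 = 136

136


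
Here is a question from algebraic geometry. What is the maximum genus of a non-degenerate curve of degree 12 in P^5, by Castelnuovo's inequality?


Castelnuovo's bound: write d - 1 = m(r-1) + epsilon with 0 <= epsilon < r-1.
d - 1 = 12 - 1 = 11
r - 1 = 5 - 1 = 4
11 = 2*4 + 3, so m = 2, epsilon = 3
pi(d, r) = m(m-1)(r-1)/2 + m*epsilon
= 2*1*4/2 + 2*3
= 8/2 + 6
= 4 + 6 = 10

10


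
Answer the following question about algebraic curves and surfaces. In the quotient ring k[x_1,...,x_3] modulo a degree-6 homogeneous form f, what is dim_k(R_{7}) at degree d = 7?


For R = k[x_1,...,x_n]/(f) with f homogeneous of degree e:
The Hilbert series is (1 - t^e)/(1 - t)^n.
So h(d) = C(d+n-1, n-1) - C(d-e+n-1, n-1) for d >= e.
With n=3, e=6, d=7:
C(7+3-1, 3-1) = C(9, 2) = 36
C(7-6+3-1, 3-1) = C(3, 2) = 3
h(7) = 36 - 3 = 33

33


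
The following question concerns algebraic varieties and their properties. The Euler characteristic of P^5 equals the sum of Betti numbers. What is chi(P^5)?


The complex projective space P^5 has one cell in each even real dimension 0, 2, ..., 10.
The cohomology groups are H^{2k}(P^5) = Z for k = 0,...,5, and 0 otherwise.
Euler characteristic = sum of Betti numbers = 1 per even-dimensional cohomology group.
chi(P^5) = 5 + 1 = 6

6


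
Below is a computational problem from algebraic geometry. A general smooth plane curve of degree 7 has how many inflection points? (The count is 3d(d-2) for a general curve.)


For a general smooth plane curve C of degree d, the inflection points are
the intersection of C with its Hessian curve, which has degree 3(d-2).
By Bezout, the total intersection number is d * 3(d-2) = 7 * 15 = 105.
For a general curve every flex is ordinary, so each contributes
multiplicity 1 to C·Hess(C), and the number of distinct inflection
points is 3d(d-2).
Inflection points = 3*7*(7-2) = 3*7*5 = 105

105


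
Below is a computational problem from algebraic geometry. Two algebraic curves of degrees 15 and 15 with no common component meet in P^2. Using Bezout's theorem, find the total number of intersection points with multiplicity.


Bezout's theorem states the intersection count equals the product of degrees.
Intersection count = 15 * 15 = 225

225


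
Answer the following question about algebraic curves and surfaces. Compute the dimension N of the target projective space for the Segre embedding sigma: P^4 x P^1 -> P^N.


The Segre embedding maps P^m x P^n into P^N via
all products of coordinates from each factor.
N = (m+1)(n+1) - 1
N = (4+1)(1+1) - 1
N = 5*2 - 1
N = 10 - 1 = 9

9


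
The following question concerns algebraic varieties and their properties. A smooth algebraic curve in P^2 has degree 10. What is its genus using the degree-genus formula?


Using the genus formula for smooth plane curves:
g = (d-1)(d-2)/2
g = (10-1)(10-2)/2
g = 9*8/2
g = 72/2 = 36

36


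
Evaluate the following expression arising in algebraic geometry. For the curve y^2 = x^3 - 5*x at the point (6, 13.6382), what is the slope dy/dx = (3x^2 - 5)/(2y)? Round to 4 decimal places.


Using implicit differentiation of y^2 = x^3 - 5*x:
2y * dy/dx = 3x^2 - 5
dy/dx = (3x^2 - 5)/(2y)
Numerator: 3*6^2 - 5 = 103
Denominator: 2*13.6382 = 27.2764
dy/dx = 103/27.2764 = 3.7762

3.7762


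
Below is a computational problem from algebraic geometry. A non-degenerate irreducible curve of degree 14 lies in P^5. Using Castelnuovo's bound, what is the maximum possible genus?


Castelnuovo's bound: write d - 1 = m(r-1) + epsilon with 0 <= epsilon < r-1.
d - 1 = 14 - 1 = 13
r - 1 = 5 - 1 = 4
13 = 3*4 + 1, so m = 3, epsilon = 1
pi(d, r) = m(m-1)(r-1)/2 + m*epsilon
= 3*2*4/2 + 3*1
= 24/2 + 3
= 12 + 3 = 15

15


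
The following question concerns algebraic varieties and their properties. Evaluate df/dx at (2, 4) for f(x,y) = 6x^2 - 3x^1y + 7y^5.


df/dx = 2*6*x^1 + 1*(-3)*x^0*y
At (2,4): 2*6*2^1 + 1*(-3)*2^0*4
= 24 - 12
= 12

12


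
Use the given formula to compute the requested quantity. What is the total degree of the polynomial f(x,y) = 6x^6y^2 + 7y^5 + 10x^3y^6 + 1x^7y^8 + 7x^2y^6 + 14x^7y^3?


Examine each term for its total degree (sum of exponents).
  Term '6x^6y^2' has total degree 6+2 = 8.
  Term '7y^5' has total degree 0+5 = 5.
  Term '10x^3y^6' has total degree 3+6 = 9.
  Term '1x^7y^8' has total degree 7+8 = 15.
  Term '7x^2y^6' has total degree 2+6 = 8.
  Term '14x^7y^3' has total degree 7+3 = 10.
The maximum total degree among all terms is 15.

15


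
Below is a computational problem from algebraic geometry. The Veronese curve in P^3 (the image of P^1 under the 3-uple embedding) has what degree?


The rational normal curve in P^3 is the image of P^1 under the 3-uple Veronese.
A general hyperplane in P^3 pulls back to a degree-3 form on P^1, which has 3 zeros,
so the curve meets a general hyperplane in 3 points. Degree = 3.

3


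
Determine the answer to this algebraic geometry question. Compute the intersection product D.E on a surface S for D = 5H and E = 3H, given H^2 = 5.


Using bilinearity of the intersection pairing on a surface S:
(aH).(bH) = ab * (H.H)
We have H^2 = 5.
D.E = (5H).(3H) = 5*3*5
= 15*5
= 75

75


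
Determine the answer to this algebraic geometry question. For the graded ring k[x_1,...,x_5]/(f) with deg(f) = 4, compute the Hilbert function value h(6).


For R = k[x_1,...,x_n]/(f) with f homogeneous of degree e:
The Hilbert series is (1 - t^e)/(1 - t)^n.
So h(d) = C(d+n-1, n-1) - C(d-e+n-1, n-1) for d >= e.
With n=5, e=4, d=6:
C(6+5-1, 5-1) = C(10, 4) = 210
C(6-4+5-1, 5-1) = C(6, 4) = 15
h(6) = 210 - 15 = 195

195


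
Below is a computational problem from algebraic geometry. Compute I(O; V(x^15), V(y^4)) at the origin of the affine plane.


The intersection multiplicity of V(x^a) and V(y^b) at the origin is:
I(O; V(x^15), V(y^4)) = dim_k(k[x,y]/(x^15, y^4))
A basis for k[x,y]/(x^15, y^4) is the set of monomials x^i * y^j
where 0 <= i < 15 and 0 <= j < 4.
The number of such monomials is 15 * 4 = 60

60


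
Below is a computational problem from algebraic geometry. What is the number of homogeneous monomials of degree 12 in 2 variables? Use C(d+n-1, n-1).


The number of degree-12 monomials in 2 variables is C(d+n-1, n-1).
= C(12+2-1, 2-1) = C(13, 1)
= 13

13


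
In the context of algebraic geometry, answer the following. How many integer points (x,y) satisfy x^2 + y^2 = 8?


Systematically check integer values of x where x^2 <= 8.
For each valid x, check if 8 - x^2 is a perfect square.
x=2: 8 - 4 = 4, sqrt = 2 (valid)
Total integer solutions found: 4

4


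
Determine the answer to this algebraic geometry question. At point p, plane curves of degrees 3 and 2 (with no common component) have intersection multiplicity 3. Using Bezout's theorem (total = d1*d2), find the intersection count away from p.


By Bezout's theorem, the total intersection number is d1 * d2.
Total = 3 * 2 = 6
Intersection multiplicity at p = 3
Remaining intersections = 6 - 3 = 3

3
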